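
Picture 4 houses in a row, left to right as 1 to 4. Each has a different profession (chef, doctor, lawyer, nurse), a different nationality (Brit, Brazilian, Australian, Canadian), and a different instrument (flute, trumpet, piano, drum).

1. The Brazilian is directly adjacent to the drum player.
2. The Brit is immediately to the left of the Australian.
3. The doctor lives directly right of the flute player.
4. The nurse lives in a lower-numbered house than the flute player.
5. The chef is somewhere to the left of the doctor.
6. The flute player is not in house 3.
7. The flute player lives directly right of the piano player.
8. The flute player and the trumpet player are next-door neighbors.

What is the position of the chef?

Clue 6: the flute player is in house 2.
The piano player is in house 1 (clue 7).
House 4 instrument: only drum fits.
The Brazilian is in house 3 (clue 1).
Clue 3: the doctor is in house 3.
From clue 4, the nurse must be in house 1.
So house 4 gets lawyer for profession.
House 3's instrument must be trumpet (nothing else left).
Clue 2: the Brit is in house 1.
Clue 2 places the Australian in house 2.
House 2's profession must be chef (nothing else left).
House 4 nationality: only Canadian fits.
So: house 1 = nurse/Brit/piano, house 2 = chef/Australian/flute, house 3 = doctor/Brazilian/trumpet, house 4 = lawyer/Canadian/drum.

2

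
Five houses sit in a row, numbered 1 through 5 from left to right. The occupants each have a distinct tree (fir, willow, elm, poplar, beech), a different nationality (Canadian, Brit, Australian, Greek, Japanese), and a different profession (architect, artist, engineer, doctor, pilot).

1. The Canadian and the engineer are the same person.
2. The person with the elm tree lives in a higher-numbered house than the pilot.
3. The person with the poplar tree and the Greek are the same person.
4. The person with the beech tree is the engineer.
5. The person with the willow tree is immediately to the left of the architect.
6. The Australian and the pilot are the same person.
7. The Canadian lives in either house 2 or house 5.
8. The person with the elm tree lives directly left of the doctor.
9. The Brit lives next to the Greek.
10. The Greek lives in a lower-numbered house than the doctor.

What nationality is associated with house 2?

The person with the beech tree is narrowed to house 2 or 5; consider each.
Placing it in house 2 leads to a contradiction, so it's in house 5.
From clue 4, the engineer must be in house 5.
Clue 1: the Canadian is in house 5.
House 4's tree must be fir (nothing else left).
The person with the elm tree is narrowed to house 2 or 3; consider each.
Placing it in house 2 leads to a contradiction, so it's in house 3.
The doctor is in house 4 (clue 8).
The only nationality still possible for house 4 is Japanese.
House 3's nationality must be Brit (nothing else left).
Clue 9: the Greek is in house 2.
House 1 nationality: only Australian fits.
Clue 3 places the person with the poplar tree in house 2.
Clue 6: the pilot is in house 1.
That leaves willow as the tree for house 1.
Clue 5: the architect is in house 2.
So house 3 gets artist for profession.
So: house 1 = willow/Australian/pilot, house 2 = poplar/Greek/architect, house 3 = elm/Brit/artist, house 4 = fir/Japanese/doctor, house 5 = beech/Canadian/engineer.

Greek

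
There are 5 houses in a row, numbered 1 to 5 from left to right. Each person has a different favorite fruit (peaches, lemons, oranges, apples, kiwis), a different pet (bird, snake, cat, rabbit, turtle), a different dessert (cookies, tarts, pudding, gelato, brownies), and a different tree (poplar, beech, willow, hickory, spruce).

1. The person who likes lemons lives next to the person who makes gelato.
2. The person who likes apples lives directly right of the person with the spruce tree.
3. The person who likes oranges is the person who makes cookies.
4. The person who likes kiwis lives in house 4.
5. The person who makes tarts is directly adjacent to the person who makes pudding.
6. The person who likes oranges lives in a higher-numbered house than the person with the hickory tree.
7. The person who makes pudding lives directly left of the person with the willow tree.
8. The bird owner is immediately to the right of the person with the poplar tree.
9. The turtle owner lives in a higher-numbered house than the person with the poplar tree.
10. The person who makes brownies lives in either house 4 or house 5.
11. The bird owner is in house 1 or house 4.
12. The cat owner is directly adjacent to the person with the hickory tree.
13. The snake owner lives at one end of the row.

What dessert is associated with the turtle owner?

Clue 4: the person who likes kiwis is in house 4.
From clue 11, the bird owner must be in house 4.
From clue 8, the person with the poplar tree must be in house 3.
Clue 9 places the turtle owner in house 5.
So house 1 gets snake for pet.
The cat owner is narrowed to house 2 or 3; consider each.
Placing it in house 3 leads to a contradiction, so it's in house 2.
From clue 12, the person with the hickory tree must be in house 1.
House 3's pet must be rabbit (nothing else left).
The person who likes apples is narrowed to house 3 or 5; consider each.
Placing it in house 5 leads to a contradiction, so it's in house 3.
Clue 2: the person with the spruce tree is in house 2.
House 1 dessert: only gelato fits.
The person who likes lemons is in house 2 (clue 1).
The only favorite fruit still possible for house 1 is peaches.
So house 5 gets oranges for favorite fruit.
Clue 3 places the person who makes cookies in house 5.
So house 2 gets tarts for dessert.
House 3's dessert must be pudding (nothing else left).
House 4 dessert: only brownies fits.
Clue 7 places the person with the willow tree in house 4.
So house 5 gets beech for tree.
So: house 1 = peaches/snake/gelato/hickory, house 2 = lemons/cat/tarts/spruce, house 3 = apples/rabbit/pudding/poplar, house 4 = kiwis/bird/brownies/willow, house 5 = oranges/turtle/cookies/beech.

cookies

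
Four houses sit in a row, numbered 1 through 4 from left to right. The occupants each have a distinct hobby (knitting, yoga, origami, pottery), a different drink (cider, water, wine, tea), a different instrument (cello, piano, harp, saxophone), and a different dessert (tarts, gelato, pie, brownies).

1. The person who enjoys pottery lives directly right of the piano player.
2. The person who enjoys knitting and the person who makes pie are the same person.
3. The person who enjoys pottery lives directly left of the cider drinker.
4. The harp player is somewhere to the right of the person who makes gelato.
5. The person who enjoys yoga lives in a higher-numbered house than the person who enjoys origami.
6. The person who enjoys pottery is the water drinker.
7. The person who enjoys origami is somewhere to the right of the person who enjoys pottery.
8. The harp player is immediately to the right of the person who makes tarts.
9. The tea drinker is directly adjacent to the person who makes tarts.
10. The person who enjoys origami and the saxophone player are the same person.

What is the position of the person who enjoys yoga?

4

Clue 7 places the person who enjoys origami in house 3.
By clue 7, the person who enjoys pottery is in house 2.
By clue 10, the saxophone player is in house 3.
The only hobby still possible for house 1 is knitting.
So house 4 gets yoga for hobby.
By clue 1, the piano player is in house 1.
By clue 2, the person who makes pie is in house 1.
Clue 3 places the cider drinker in house 3.
By clue 6, the water drinker is in house 2.
So house 1 gets wine for drink.
The only drink still possible for house 4 is tea.
The only dessert still possible for house 4 is brownies.
Clue 4 places the harp player in house 4.
House 2's instrument must be cello (nothing else left).
House 2 dessert: only gelato fits.
So house 3 gets tarts for dessert.
So: house 1 = knitting/wine/piano/pie, house 2 = pottery/water/cello/gelato, house 3 = origami/cider/saxophone/tarts, house 4 = yoga/tea/harp/brownies.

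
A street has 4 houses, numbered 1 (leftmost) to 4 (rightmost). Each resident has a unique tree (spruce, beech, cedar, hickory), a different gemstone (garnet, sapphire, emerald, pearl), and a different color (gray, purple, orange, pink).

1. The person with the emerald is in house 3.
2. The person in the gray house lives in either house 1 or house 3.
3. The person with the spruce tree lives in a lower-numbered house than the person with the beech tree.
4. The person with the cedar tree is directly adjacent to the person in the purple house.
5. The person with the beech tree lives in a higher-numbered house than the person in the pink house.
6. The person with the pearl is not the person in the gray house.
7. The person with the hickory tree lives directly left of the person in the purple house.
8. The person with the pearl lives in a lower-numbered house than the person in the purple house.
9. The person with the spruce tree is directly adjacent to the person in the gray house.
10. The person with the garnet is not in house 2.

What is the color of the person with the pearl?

pink

By clue 1, the person with the emerald is in house 3.
From clue 9, the person with the spruce tree must be in house 2.
The only tree still possible for house 4 is beech.
The person with the cedar tree is narrowed to house 1 or 3; consider each.
Placing it in house 1 leads to a contradiction, so it's in house 3.
The only tree still possible for house 1 is hickory.
The person in the purple house is in house 2 (clue 7).
From clue 8, the person with the pearl must be in house 1.
House 2's gemstone must be sapphire (nothing else left).
That leaves garnet as the gemstone for house 4.
So house 4 gets orange for color.
The person in the gray house is in house 3 (clue 6).
So house 1 gets pink for color.
So: house 1 = hickory/pearl/pink, house 2 = spruce/sapphire/purple, house 3 = cedar/emerald/gray, house 4 = beech/garnet/orange.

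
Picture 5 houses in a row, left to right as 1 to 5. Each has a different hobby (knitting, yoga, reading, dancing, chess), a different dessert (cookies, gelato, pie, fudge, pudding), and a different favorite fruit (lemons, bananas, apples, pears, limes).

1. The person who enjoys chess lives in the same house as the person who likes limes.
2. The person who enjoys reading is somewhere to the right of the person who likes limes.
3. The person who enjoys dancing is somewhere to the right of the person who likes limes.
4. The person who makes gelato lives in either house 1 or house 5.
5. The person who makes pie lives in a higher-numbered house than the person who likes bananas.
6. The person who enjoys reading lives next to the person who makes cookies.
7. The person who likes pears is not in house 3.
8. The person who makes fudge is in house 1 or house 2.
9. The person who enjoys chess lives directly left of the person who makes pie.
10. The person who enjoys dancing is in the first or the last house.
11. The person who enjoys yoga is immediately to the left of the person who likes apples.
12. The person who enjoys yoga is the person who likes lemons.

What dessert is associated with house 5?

cookies

By clue 10, the person who enjoys dancing is in house 5.
The person who makes fudge is narrowed to house 1 or 2; consider each.
Placing it in house 1 leads to a contradiction, so it's in house 2.
The person who enjoys chess is narrowed to house 2 or 3; consider each.
Placing it in house 3 leads to a contradiction, so it's in house 2.
Clue 1 places the person who likes limes in house 2.
Clue 9 places the person who makes pie in house 3.
From clue 5, the person who likes bananas must be in house 1.
House 1 hobby: only knitting fits.
House 3's favorite fruit must be lemons (nothing else left).
The person who enjoys yoga is in house 3 (clue 12).
That leaves reading as the hobby for house 4.
Clue 6: the person who makes cookies is in house 5.
Clue 11: the person who likes apples is in house 4.
House 1's dessert must be gelato (nothing else left).
House 4's dessert must be pudding (nothing else left).
That leaves pears as the favorite fruit for house 5.
So: house 1 = knitting/gelato/bananas, house 2 = chess/fudge/limes, house 3 = yoga/pie/lemons, house 4 = reading/pudding/apples, house 5 = dancing/cookies/pears.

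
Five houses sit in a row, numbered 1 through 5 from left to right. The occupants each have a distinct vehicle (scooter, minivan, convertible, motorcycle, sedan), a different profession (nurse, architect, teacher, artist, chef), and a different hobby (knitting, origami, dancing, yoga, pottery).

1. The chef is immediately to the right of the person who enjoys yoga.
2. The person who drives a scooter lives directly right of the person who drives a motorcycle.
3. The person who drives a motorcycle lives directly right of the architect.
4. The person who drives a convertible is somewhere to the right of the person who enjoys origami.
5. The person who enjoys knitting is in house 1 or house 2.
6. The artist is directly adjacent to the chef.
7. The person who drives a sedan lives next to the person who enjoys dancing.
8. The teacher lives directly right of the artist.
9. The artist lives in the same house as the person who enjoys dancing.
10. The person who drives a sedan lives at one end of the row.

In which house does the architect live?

The only hobby still possible for house 5 is pottery.
The only hobby still possible for house 3 is origami.
House 1 hobby: only knitting fits.
The person who drives a convertible is narrowed to house 4 or 5; consider each.
Placing it in house 5 leads to a contradiction, so it's in house 4.
By clue 2, the person who drives a scooter is in house 3.
Clue 2 places the person who drives a motorcycle in house 2.
The architect is in house 1 (clue 3).
The person who drives a minivan is narrowed to house 1 or 5; consider each.
Placing it in house 5 leads to a contradiction, so it's in house 1.
The only vehicle still possible for house 5 is sedan.
From clue 7, the person who enjoys dancing must be in house 4.
By clue 9, the artist is in house 4.
The only profession still possible for house 2 is nurse.
House 2 hobby: only yoga fits.
By clue 1, the chef is in house 3.
The teacher is in house 5 (clue 8).
So: house 1 = minivan/architect/knitting, house 2 = motorcycle/nurse/yoga, house 3 = scooter/chef/origami, house 4 = convertible/artist/dancing, house 5 = sedan/teacher/pottery.

1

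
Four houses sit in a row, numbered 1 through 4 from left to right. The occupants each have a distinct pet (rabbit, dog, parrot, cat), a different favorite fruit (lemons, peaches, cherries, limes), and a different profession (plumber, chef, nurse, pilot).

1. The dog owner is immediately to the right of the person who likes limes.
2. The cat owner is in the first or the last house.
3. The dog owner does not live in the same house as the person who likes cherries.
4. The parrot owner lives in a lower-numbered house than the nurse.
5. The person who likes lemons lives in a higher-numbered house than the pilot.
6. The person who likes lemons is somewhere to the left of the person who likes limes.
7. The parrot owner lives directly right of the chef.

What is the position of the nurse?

From clue 6, the person who likes lemons must be in house 2.
Clue 6: the person who likes limes is in house 3.
By clue 1, the dog owner is in house 4.
From clue 3, the person who likes cherries must be in house 1.
By clue 5, the pilot is in house 1.
So house 1 gets cat for pet.
House 4's favorite fruit must be peaches (nothing else left).
The parrot owner is in house 3 (clue 7).
House 2's pet must be rabbit (nothing else left).
The only profession still possible for house 2 is chef.
Clue 4 places the nurse in house 4.
The only profession still possible for house 3 is plumber.
So: house 1 = cat/cherries/pilot, house 2 = rabbit/lemons/chef, house 3 = parrot/limes/plumber, house 4 = dog/peaches/nurse.

4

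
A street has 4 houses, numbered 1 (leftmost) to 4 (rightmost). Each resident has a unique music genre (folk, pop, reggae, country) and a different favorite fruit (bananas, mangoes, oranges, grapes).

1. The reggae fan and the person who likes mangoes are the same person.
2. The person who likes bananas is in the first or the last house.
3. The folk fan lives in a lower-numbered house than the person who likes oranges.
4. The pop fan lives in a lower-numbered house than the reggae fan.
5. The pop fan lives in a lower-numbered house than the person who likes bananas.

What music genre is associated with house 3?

Clue 5: the person who likes bananas is in house 4.
House 4's music genre must be country (nothing else left).
So house 1 gets grapes for favorite fruit.
House 3 music genre: only reggae fits.
By clue 1, the person who likes mangoes is in house 3.
The only favorite fruit still possible for house 2 is oranges.
Clue 3 places the folk fan in house 1.
That leaves pop as the music genre for house 2.
So: house 1 = folk/grapes, house 2 = pop/oranges, house 3 = reggae/mangoes, house 4 = country/bananas.

reggae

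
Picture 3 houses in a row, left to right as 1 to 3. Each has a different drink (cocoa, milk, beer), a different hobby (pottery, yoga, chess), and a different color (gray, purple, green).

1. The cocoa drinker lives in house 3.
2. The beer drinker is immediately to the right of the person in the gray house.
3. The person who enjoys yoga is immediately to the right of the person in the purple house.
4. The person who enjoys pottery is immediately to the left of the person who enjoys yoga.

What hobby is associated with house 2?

The cocoa drinker is in house 3 (clue 1).
House 1 drink: only milk fits.
So house 2 gets beer for drink.
That leaves green as the color for house 3.
The person in the gray house is in house 1 (clue 2).
So house 2 gets purple for color.
The person who enjoys yoga is in house 3 (clue 3).
By clue 4, the person who enjoys pottery is in house 2.
House 1 hobby: only chess fits.
So: house 1 = milk/chess/gray, house 2 = beer/pottery/purple, house 3 = cocoa/yoga/green.

pottery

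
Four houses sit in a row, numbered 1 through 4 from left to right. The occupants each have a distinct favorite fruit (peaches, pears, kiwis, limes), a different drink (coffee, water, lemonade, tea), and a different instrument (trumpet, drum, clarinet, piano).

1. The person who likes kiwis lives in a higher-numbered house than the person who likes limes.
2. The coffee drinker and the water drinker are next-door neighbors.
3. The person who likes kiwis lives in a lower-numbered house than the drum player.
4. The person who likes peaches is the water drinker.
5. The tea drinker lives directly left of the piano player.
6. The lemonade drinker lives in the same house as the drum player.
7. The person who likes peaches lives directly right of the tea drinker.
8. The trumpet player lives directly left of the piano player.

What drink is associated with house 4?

lemonade

The person who likes kiwis is narrowed to house 2 or 3; consider each.
Placing it in house 2 leads to a contradiction, so it's in house 3.
The drum player is in house 4 (clue 3).
Clue 6 places the lemonade drinker in house 4.
From clue 4, the person who likes peaches must be in house 2.
By clue 4, the water drinker is in house 2.
From clue 7, the tea drinker must be in house 1.
House 1's favorite fruit must be limes (nothing else left).
That leaves pears as the favorite fruit for house 4.
The only drink still possible for house 3 is coffee.
By clue 5, the piano player is in house 2.
Clue 8 places the trumpet player in house 1.
The only instrument still possible for house 3 is clarinet.
So: house 1 = limes/tea/trumpet, house 2 = peaches/water/piano, house 3 = kiwis/coffee/clarinet, house 4 = pears/lemonade/drum.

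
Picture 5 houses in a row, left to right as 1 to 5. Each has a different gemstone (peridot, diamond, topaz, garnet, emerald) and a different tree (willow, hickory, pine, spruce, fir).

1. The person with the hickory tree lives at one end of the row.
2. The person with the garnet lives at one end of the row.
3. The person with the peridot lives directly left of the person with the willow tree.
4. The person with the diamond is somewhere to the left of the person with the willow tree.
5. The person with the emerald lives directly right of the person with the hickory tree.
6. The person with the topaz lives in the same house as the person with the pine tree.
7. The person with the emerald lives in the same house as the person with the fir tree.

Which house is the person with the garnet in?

5

Clue 5: the person with the emerald is in house 2.
By clue 5, the person with the hickory tree is in house 1.
Clue 7 places the person with the fir tree in house 2.
The person with the garnet is narrowed to house 1 or 5; consider each.
Placing it in house 1 leads to a contradiction, so it's in house 5.
House 1 gemstone: only diamond fits.
The person with the peridot is narrowed to house 3 or 4; consider each.
Placing it in house 3 leads to a contradiction, so it's in house 4.
From clue 3, the person with the willow tree must be in house 5.
House 3's gemstone must be topaz (nothing else left).
By clue 6, the person with the pine tree is in house 3.
The only tree still possible for house 4 is spruce.
So: house 1 = diamond/hickory, house 2 = emerald/fir, house 3 = topaz/pine, house 4 = peridot/spruce, house 5 = garnet/willow.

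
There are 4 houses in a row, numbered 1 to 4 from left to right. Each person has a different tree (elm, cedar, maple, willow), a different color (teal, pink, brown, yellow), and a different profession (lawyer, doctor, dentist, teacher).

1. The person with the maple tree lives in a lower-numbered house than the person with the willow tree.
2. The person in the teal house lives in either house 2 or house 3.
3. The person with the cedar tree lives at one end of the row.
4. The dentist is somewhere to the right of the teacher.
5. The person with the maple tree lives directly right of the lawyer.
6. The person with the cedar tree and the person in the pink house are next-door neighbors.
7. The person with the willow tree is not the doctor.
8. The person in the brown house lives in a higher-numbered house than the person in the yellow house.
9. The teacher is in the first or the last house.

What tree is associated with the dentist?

Clue 9: the teacher is in house 1.
So house 1 gets yellow for color.
House 4's color must be brown (nothing else left).
Clue 5: the person with the maple tree is in house 3.
House 2 tree: only elm fits.
That leaves willow as the tree for house 4.
House 2 profession: only lawyer fits.
By clue 6, the person in the pink house is in house 2.
From clue 7, the doctor must be in house 3.
The only tree still possible for house 1 is cedar.
House 3's color must be teal (nothing else left).
That leaves dentist as the profession for house 4.
So: house 1 = cedar/yellow/teacher, house 2 = elm/pink/lawyer, house 3 = maple/teal/doctor, house 4 = willow/brown/dentist.

willow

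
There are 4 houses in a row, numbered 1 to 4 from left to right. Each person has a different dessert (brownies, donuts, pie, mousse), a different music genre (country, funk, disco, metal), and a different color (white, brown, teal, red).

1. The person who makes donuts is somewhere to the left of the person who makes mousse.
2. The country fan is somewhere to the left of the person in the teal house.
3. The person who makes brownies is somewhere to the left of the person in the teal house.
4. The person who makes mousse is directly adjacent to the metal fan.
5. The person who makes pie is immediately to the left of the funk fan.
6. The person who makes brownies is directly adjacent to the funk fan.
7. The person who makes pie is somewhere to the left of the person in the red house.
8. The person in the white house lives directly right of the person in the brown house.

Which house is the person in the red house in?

That leaves mousse as the dessert for house 4.
House 1 color: only brown fits.
The metal fan is in house 3 (clue 4).
Clue 8: the person in the white house is in house 2.
House 2 dessert: only donuts fits.
The person who makes brownies is narrowed to house 1 or 3; consider each.
Placing it in house 1 leads to a contradiction, so it's in house 3.
From clue 3, the person in the teal house must be in house 4.
House 1 dessert: only pie fits.
The only color still possible for house 3 is red.
Clue 5: the funk fan is in house 2.
That leaves disco as the music genre for house 4.
That leaves country as the music genre for house 1.
So: house 1 = pie/country/brown, house 2 = donuts/funk/white, house 3 = brownies/metal/red, house 4 = mousse/disco/teal.

3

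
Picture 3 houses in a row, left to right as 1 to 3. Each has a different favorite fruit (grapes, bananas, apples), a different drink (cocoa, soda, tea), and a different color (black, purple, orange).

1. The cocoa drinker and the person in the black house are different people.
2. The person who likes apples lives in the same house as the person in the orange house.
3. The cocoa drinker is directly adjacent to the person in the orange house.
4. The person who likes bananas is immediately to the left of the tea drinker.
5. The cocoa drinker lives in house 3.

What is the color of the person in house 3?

purple

Clue 5: the cocoa drinker is in house 3.
So house 1 gets soda for drink.
House 2 drink: only tea fits.
Clue 3: the person in the orange house is in house 2.
By clue 4, the person who likes bananas is in house 1.
So house 3 gets purple for color.
From clue 2, the person who likes apples must be in house 2.
House 3 favorite fruit: only grapes fits.
House 1 color: only black fits.
So: house 1 = bananas/soda/black, house 2 = apples/tea/orange, house 3 = grapes/cocoa/purple.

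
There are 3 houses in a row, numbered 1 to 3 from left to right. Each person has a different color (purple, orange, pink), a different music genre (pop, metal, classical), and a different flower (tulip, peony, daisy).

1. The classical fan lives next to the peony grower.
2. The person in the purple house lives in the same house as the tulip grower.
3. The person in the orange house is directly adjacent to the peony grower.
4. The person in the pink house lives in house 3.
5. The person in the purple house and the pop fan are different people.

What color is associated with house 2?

orange

Clue 4 places the person in the pink house in house 3.
The person in the orange house is narrowed to house 1 or 2; consider each.
Placing it in house 1 leads to a contradiction, so it's in house 2.
So house 1 gets purple for color.
Clue 1: the classical fan is in house 2.
By clue 2, the tulip grower is in house 1.
The only music genre still possible for house 1 is metal.
The only music genre still possible for house 3 is pop.
The only flower still possible for house 2 is daisy.
House 3 flower: only peony fits.
So: house 1 = purple/metal/tulip, house 2 = orange/classical/daisy, house 3 = pink/pop/peony.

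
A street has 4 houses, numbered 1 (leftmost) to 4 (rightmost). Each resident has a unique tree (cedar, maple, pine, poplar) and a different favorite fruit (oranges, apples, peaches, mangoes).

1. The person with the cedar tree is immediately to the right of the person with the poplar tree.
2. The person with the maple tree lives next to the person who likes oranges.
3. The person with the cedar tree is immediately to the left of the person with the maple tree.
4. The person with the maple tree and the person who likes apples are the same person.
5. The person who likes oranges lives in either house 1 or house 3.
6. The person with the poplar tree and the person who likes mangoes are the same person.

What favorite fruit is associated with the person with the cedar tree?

The person with the maple tree is in house 4 (clue 2).
The person who likes oranges is in house 3 (clue 2).
By clue 3, the person with the cedar tree is in house 3.
From clue 4, the person who likes apples must be in house 4.
From clue 1, the person with the poplar tree must be in house 2.
Clue 6: the person who likes mangoes is in house 2.
So house 1 gets pine for tree.
The only favorite fruit still possible for house 1 is peaches.
So: house 1 = pine/peaches, house 2 = poplar/mangoes, house 3 = cedar/oranges, house 4 = maple/apples.

oranges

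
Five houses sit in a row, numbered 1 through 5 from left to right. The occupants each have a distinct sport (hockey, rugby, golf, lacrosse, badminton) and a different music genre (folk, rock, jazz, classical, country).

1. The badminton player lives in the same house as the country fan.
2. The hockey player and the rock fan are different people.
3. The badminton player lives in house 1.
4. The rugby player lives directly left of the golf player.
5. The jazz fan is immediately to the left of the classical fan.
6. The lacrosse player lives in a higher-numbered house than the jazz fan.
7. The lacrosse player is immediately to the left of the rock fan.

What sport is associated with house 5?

golf

The badminton player is in house 1 (clue 3).
From clue 1, the country fan must be in house 1.
The lacrosse player is narrowed to house 3 or 4; consider each.
Placing it in house 4 leads to a contradiction, so it's in house 3.
From clue 6, the jazz fan must be in house 2.
From clue 7, the rock fan must be in house 4.
So house 3 gets classical for music genre.
The only music genre still possible for house 5 is folk.
Clue 4 places the rugby player in house 4.
The golf player is in house 5 (clue 4).
So house 2 gets hockey for sport.
So: house 1 = badminton/country, house 2 = hockey/jazz, house 3 = lacrosse/classical, house 4 = rugby/rock, house 5 = golf/folk.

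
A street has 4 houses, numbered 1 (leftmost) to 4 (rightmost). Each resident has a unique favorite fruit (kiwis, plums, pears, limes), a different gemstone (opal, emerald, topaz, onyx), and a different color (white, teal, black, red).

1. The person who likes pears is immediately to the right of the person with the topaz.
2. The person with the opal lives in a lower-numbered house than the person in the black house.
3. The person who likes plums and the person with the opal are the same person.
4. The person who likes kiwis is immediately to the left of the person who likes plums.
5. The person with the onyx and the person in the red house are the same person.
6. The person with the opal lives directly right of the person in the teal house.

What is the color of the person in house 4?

red

The person who likes kiwis is narrowed to house 1 or 2; consider each.
Placing it in house 2 leads to a contradiction, so it's in house 1.
Clue 4: the person who likes plums is in house 2.
The person with the opal is in house 2 (clue 3).
By clue 6, the person in the teal house is in house 1.
The only gemstone still possible for house 3 is topaz.
Clue 1: the person who likes pears is in house 4.
Clue 5: the person with the onyx is in house 4.
Clue 5 places the person in the red house in house 4.
The only favorite fruit still possible for house 3 is limes.
House 1 gemstone: only emerald fits.
The only color still possible for house 2 is white.
House 3 color: only black fits.
So: house 1 = kiwis/emerald/teal, house 2 = plums/opal/white, house 3 = limes/topaz/black, house 4 = pears/onyx/red.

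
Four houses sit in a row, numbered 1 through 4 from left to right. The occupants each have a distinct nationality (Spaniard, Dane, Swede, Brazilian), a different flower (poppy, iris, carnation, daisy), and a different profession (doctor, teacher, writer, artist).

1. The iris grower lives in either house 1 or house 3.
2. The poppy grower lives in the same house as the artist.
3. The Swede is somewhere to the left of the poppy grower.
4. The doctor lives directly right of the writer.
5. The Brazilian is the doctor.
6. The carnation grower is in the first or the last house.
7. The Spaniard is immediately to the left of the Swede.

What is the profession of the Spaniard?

teacher

The only flower still possible for house 2 is daisy.
The Spaniard is narrowed to house 1 or 2; consider each.
Placing it in house 2 leads to a contradiction, so it's in house 1.
From clue 7, the Swede must be in house 2.
That leaves teacher as the profession for house 1.
That leaves writer as the profession for house 2.
From clue 4, the doctor must be in house 3.
The Brazilian is in house 3 (clue 5).
House 4's nationality must be Dane (nothing else left).
So house 4 gets artist for profession.
From clue 2, the poppy grower must be in house 4.
That leaves carnation as the flower for house 1.
So house 3 gets iris for flower.
So: house 1 = Spaniard/carnation/teacher, house 2 = Swede/daisy/writer, house 3 = Brazilian/iris/doctor, house 4 = Dane/poppy/artist.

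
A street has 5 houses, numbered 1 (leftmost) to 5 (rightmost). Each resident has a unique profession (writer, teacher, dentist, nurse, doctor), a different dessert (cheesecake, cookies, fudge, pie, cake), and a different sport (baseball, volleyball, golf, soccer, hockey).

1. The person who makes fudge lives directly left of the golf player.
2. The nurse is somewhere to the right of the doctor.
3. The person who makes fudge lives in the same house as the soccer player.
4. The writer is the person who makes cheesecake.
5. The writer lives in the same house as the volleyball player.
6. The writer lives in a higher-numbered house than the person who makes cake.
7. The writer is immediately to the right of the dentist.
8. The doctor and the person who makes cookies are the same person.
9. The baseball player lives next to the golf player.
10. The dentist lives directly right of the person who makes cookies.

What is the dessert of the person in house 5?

The dentist is narrowed to house 2 or 3 or 4; consider each.
Placing it in house 2 and house 4 leads to a contradiction, so it's in house 3.
Clue 7: the writer is in house 4.
By clue 10, the person who makes cookies is in house 2.
The person who makes cheesecake is in house 4 (clue 4).
The volleyball player is in house 4 (clue 5).
By clue 8, the doctor is in house 2.
The only profession still possible for house 1 is teacher.
That leaves nurse as the profession for house 5.
So house 5 gets pie for dessert.
Clue 1 places the person who makes fudge in house 1.
The golf player is in house 2 (clue 1).
By clue 3, the soccer player is in house 1.
That leaves cake as the dessert for house 3.
House 5's sport must be hockey (nothing else left).
House 3's sport must be baseball (nothing else left).
So: house 1 = teacher/fudge/soccer, house 2 = doctor/cookies/golf, house 3 = dentist/cake/baseball, house 4 = writer/cheesecake/volleyball, house 5 = nurse/pie/hockey.

pie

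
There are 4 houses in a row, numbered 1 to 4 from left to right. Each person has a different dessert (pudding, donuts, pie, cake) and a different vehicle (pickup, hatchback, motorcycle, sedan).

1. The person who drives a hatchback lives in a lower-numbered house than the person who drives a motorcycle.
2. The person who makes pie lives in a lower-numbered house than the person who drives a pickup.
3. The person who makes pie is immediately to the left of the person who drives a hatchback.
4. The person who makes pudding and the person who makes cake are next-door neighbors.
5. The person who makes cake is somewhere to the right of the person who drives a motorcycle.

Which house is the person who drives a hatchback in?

The only vehicle still possible for house 1 is sedan.
So house 4 gets pickup for vehicle.
Clue 1 places the person who drives a hatchback in house 2.
Clue 1: the person who drives a motorcycle is in house 3.
Clue 3 places the person who makes pie in house 1.
Clue 5: the person who makes cake is in house 4.
By clue 4, the person who makes pudding is in house 3.
House 2 dessert: only donuts fits.
So: house 1 = pie/sedan, house 2 = donuts/hatchback, house 3 = pudding/motorcycle, house 4 = cake/pickup.

2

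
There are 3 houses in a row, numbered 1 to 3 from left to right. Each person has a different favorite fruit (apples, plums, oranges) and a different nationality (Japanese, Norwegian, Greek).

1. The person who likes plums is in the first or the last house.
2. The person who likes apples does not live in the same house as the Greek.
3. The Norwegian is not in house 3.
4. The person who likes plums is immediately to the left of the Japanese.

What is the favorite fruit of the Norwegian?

From clue 4, the person who likes plums must be in house 1.
Clue 4: the Japanese is in house 2.
So house 1 gets Norwegian for nationality.
The only nationality still possible for house 3 is Greek.
The person who likes apples is in house 2 (clue 2).
The only favorite fruit still possible for house 3 is oranges.
So: house 1 = plums/Norwegian, house 2 = apples/Japanese, house 3 = oranges/Greek.

plums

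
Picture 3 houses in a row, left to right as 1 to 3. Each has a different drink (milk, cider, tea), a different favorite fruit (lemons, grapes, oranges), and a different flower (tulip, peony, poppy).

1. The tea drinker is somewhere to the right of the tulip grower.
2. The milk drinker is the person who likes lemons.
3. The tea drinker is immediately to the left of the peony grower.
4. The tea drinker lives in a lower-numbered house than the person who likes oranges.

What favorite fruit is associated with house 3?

The tea drinker is in house 2 (clue 3).
Clue 3: the peony grower is in house 3.
The person who likes oranges is in house 3 (clue 4).
Clue 1: the tulip grower is in house 1.
Clue 2: the milk drinker is in house 1.
The person who likes lemons is in house 1 (clue 2).
So house 3 gets cider for drink.
So house 2 gets grapes for favorite fruit.
The only flower still possible for house 2 is poppy.
So: house 1 = milk/lemons/tulip, house 2 = tea/grapes/poppy, house 3 = cider/oranges/peony.

oranges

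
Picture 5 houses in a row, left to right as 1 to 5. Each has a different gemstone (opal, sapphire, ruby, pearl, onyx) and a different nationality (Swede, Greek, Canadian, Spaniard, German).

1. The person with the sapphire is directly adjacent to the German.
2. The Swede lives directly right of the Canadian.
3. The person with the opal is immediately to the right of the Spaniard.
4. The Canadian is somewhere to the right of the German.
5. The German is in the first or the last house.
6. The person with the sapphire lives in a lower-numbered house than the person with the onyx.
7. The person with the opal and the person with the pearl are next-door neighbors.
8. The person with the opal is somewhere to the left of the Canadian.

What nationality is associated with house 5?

Swede

By clue 5, the German is in house 1.
Clue 1 places the person with the sapphire in house 2.
Clue 3: the person with the opal is in house 3.
From clue 3, the Spaniard must be in house 2.
The Canadian is in house 4 (clue 8).
House 1 gemstone: only ruby fits.
So house 4 gets pearl for gemstone.
That leaves onyx as the gemstone for house 5.
House 3's nationality must be Greek (nothing else left).
House 5 nationality: only Swede fits.
So: house 1 = ruby/German, house 2 = sapphire/Spaniard, house 3 = opal/Greek, house 4 = pearl/Canadian, house 5 = onyx/Swede.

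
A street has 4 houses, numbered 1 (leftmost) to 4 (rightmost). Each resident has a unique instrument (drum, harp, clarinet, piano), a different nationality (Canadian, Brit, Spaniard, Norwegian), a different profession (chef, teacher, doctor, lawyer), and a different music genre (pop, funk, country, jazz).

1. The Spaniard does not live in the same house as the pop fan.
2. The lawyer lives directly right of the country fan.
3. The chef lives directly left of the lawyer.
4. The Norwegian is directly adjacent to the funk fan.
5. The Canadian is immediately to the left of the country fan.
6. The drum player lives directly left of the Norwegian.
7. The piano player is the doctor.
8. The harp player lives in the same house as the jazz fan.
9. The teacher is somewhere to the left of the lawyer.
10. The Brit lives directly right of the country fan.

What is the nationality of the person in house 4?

The Brit is narrowed to house 3 or 4; consider each.
Placing it in house 4 leads to a contradiction, so it's in house 3.
Clue 10 places the country fan in house 2.
The lawyer is in house 3 (clue 2).
From clue 3, the chef must be in house 2.
By clue 5, the Canadian is in house 1.
The only profession still possible for house 1 is teacher.
That leaves doctor as the profession for house 4.
Clue 7 places the piano player in house 4.
House 2 instrument: only clarinet fits.
The only music genre still possible for house 4 is pop.
The Spaniard is in house 2 (clue 1).
So house 4 gets Norwegian for nationality.
From clue 4, the funk fan must be in house 3.
Clue 6: the drum player is in house 3.
House 1's instrument must be harp (nothing else left).
The only music genre still possible for house 1 is jazz.
So: house 1 = harp/Canadian/teacher/jazz, house 2 = clarinet/Spaniard/chef/country, house 3 = drum/Brit/lawyer/funk, house 4 = piano/Norwegian/doctor/pop.

Norwegian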